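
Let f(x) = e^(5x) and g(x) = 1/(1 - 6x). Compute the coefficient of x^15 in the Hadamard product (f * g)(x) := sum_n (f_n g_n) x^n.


Expanding: f_k = 5^k/k! (from e^(5x)) and g_k = 6^k (from 1/(1 - 6x)). So the Hadamard coefficient (f * g)_k = 5^k 6^k / k! = (30)^k / k!.
For k = 15: 30^15/15! = 14348907000000000000000/1307674368000 = 76886718750000/7007.

76886718750000/7007


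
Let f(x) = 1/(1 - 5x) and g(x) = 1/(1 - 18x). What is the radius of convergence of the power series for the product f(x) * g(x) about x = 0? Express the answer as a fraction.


The radius of 1/(1 - 5x) is 1/5 (nearest singularity at x = 1/5), and the radius of 1/(1 - 18x) is 1/18.
The product f(x)*g(x) = 1/((1 - 5x)(1 - 18x)) has singularities at both 1/5 and 1/18, so its radius of convergence is the distance to the nearest one:
min(1/5, 1/18) = 1/18.

1/18


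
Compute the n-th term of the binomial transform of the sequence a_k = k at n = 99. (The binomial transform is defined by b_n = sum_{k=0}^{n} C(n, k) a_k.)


With a_k = k, b_n = sum_{k=0}^{n} C(n, k) k. Using k * C(n, k) = n * C(n-1, k-1) gives b_n = n * sum_{k>=1} C(n-1, k-1) = n * 2^(n-1).
For n = 99: 99 * 2^98 = 99 * 316912650057057350374175801344 = 31374352355648677687043404333056.

31374352355648677687043404333056


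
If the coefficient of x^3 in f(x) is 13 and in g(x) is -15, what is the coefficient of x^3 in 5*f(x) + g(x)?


Scalar multiplication scales coefficients: 5 * 13 = 65.
Then add the g coefficient: 65 + -15
= 50

50


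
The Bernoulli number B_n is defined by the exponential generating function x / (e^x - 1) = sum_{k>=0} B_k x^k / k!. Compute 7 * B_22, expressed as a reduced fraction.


Bernoulli numbers can also be computed recursively via B_0 = 1 and sum_{j=0}^{m} C(m+1, j) B_j = 0 for m >= 1. Odd-index Bernoulli numbers vanish for k >= 3.
Computing B_22 = 854513/138, so 7 * B_22 = 7 * 854513/138 = 5981591/138.

5981591/138


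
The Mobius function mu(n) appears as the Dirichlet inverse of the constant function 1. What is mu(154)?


154 = 2 * 7 * 11 (all distinct primes).
mu(154) = (-1)^3 = -1

-1


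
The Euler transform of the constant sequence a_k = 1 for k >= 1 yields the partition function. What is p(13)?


The Euler transform converts the sequence a_k = 1 into the number of integer partitions.
Using the recurrence or dynamic programming:
p(13) = 101

101


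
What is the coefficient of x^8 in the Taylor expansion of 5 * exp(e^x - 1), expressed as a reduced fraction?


exp(e^x - 1) = sum_{k>=0} Bell_k x^k / k!, where Bell_k is the k-th Bell number.
So the coefficient of x^8 is 5 * Bell_8 / 8!.
Computing: Bell_8 = 4140 and 8! = 40320, giving
5 * 4140/40320 = 115/224.

115/224


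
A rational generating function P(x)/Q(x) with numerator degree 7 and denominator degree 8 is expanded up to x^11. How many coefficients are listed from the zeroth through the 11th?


Expanding up to x^11 gives the coefficients for x^0, x^1, ..., x^11.
That is 11 + 1 = 12 coefficients in total.

12


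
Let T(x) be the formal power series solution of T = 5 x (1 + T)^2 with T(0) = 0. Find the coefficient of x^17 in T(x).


Apply the Lagrange inversion formula: if T = 5 x * phi(T) with phi(t) = (1 + t)^2, then [x^n] T = 5^n * (1/n) [t^(n-1)] phi(t)^n = 5^n * (1/n) [t^(n-1)] (1 + t)^(2n) = 5^n * (1/n) C(2n, n-1).
Using the identity C(2n, n-1) = C(2n, n) * n / (n+1), the unscaled factor equals C(2n, n) / (n+1) = C_n, the n-th Catalan number.
For n = 17: C_17 = C(34, 17) / 18 = 2333606220/18 = 129644790.
With the 5^17 = 762939453125 factor, the coefficient is 762939453125 * 129644790 = 98911125183105468750.

98911125183105468750


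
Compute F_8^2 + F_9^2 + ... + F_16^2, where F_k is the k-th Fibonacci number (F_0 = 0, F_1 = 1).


There is a standard identity sum_{k=0}^{N} F_k^2 = F_N * F_{N+1} (proved inductively from the telescoping relation F_k^2 = F_k F_{k+1} - F_{k-1} F_k). Then
sum_{k=8}^{16} F_k^2 = F_16 F_17 - F_7 F_8.
Computing: F_16 = 987, F_17 = 1597, F_7 = 13, F_8 = 21.
Sum = 987 * 1597 - 13 * 21 = 1575966.

1575966


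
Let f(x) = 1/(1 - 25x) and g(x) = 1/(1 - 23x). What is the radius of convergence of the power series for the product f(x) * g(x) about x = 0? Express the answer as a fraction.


The radius of 1/(1 - 25x) is 1/25 (nearest singularity at x = 1/25), and the radius of 1/(1 - 23x) is 1/23.
The product f(x)*g(x) = 1/((1 - 25x)(1 - 23x)) has singularities at both 1/25 and 1/23, so its radius of convergence is the distance to the nearest one:
min(1/25, 1/23) = 1/25.

1/25


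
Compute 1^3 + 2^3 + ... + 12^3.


This power sum has a closed form given by Faulhaber's formula
sum_{k=1}^{m} k^p = (1 / (p + 1)) * sum_{j=0}^{p} C(p + 1, j) B_j m^(p + 1 - j),
but for small m direct computation is fastest:
1 + 8 + 27 + 64 + 125 + 216 + 343 + 512 + 729 + 1000 + 1331 + 1728 = 6084.

6084


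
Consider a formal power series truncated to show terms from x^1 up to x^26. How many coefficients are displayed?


From x^1 to x^26 inclusive, the count is 26 - 1 + 1 = 26.

26


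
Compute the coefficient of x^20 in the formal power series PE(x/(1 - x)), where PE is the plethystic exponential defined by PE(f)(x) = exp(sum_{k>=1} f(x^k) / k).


For f(x) = x/(1 - x) we have
sum_{k>=1} f(x^k) / k = sum_{k>=1} (1/k) * x^k / (1 - x^k) = sum_{k, m >= 1} x^(k m) / k,
which after exponentiating simplifies to
PE(x/(1 - x)) = prod_{k>=1} 1 / (1 - x^k).
This is the generating function for the partition function p(n), so the coefficient of x^20 is p(20).
Computing p(20) by dynamic programming over parts 1, 2, ..., 20: p(20) = 627.

627


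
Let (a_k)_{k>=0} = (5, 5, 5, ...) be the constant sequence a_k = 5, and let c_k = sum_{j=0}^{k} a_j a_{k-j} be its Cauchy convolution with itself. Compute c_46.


Since a_j = 5 for all j >= 0, the convolution sum becomes
c_k = sum_{j=0}^{k} 5 * 5 = 25 * (k + 1).
Equivalently, the generating function of (a_k) is 5/(1 - x) and its square is 25/(1 - x)^2 = sum_{k>=0} 25(k + 1) x^k.
For k = 46: 25 * 47 = 1175.

1175


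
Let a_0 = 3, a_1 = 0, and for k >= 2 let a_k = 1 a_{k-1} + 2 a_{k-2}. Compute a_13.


Iterating the recurrence forward:
a_0 = 3
a_1 = 0
a_2 = 1*0 + 2*3 = 6
a_3 = 1*6 + 2*0 = 6
a_4 = 1*6 + 2*6 = 18
a_5 = 1*18 + 2*6 = 30
a_6 = 1*30 + 2*18 = 66
a_7 = 1*66 + 2*30 = 126
a_8 = 1*126 + 2*66 = 258
a_9 = 1*258 + 2*126 = 510
a_10 = 1*510 + 2*258 = 1026
a_11 = 1*1026 + 2*510 = 2046
a_12 = 1*2046 + 2*1026 = 4098
a_13 = 1*4098 + 2*2046 = 8190
So a_13 = 8190.

8190


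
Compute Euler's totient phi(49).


phi(n) counts integers in [1, n] coprime to n. Using the multiplicative formula phi(n) = n * prod_{p | n} (1 - 1/p):
49 = 7^2, so
phi(49) = 49 * (1 - 1/7) = 42.

42


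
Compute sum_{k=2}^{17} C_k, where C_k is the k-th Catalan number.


C_2 through C_17: 2, 5, 14, 42, 132, 429, 1430, 4862, 16796, 58786, 208012, 742900, 2674440, 9694845, 35357670, 129644790
Sum = 2 + 5 + 14 + 42 + 132 + 429 + 1430 + 4862 + 16796 + 58786 + 208012 + 742900 + 2674440 + 9694845 + 35357670 + 129644790
= 178405155

178405155


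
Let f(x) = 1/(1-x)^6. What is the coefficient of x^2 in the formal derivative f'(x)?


Differentiate: d/dx [ 1/(1-x)^r ] = r / (1-x)^(r+1).
Here r = 6, so f'(x) = 6 / (1-x)^7.
The expansion of 1/(1-x)^(r+1) has coefficient of x^n equal to C(n+r, r).
So the coefficient of x^2 in f'(x) is
6 * C(8, 6) = 6 * 28 = 168

168


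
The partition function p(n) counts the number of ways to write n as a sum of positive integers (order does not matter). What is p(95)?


Using the generating function prod_{k>=1} 1/(1-x^k), we compute p(95).
By dynamic programming over parts 1 through 95:
p(95) = 104651419

104651419


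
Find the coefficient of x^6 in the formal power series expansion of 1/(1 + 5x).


Write 1/(1 + c x) = 1/(1 - (-c) x) and apply the geometric-series identity
1/(1 - y) = sum_{k>=0} y^k to get 1/(1 + c x) = sum_{k>=0} (-c)^k x^k.
So the coefficient of x^k is (-c)^k = (-1)^k * c^k.
Here c = 5 and k = 6:
(-5)^6 = 1 * 15625 = 15625

15625


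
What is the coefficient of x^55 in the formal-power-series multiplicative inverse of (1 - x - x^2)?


Let the inverse be f(x) = sum_{k>=0} a_k x^k. From f(x) * (1 - x - x^2) = 1 and matching coefficients:
 x^0: a_0 = 1.
 x^1: a_1 - a_0 = 0, so a_1 = 1.
 x^k (k >= 2): a_k - a_{k-1} - a_{k-2} = 0, i.e. a_k = a_{k-1} + a_{k-2}.
This is the Fibonacci-type recurrence shifted so that a_0 = a_1 = 1.
Iterating: a_0=1, a_1=1, a_2=2, a_3=3, a_4=5, a_5=8, a_6=13, a_7=21, a_8=34, a_9=55, ...
a_55 = 225851433717.

225851433717


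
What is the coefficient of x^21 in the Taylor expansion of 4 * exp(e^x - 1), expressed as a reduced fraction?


exp(e^x - 1) = sum_{k>=0} Bell_k x^k / k!, where Bell_k is the k-th Bell number.
So the coefficient of x^21 is 4 * Bell_21 / 21!.
Computing: Bell_21 = 474869816156751 and 21! = 51090942171709440000, giving
4 * 474869816156751/51090942171709440000 = 158289938718917/4257578514309120000.

158289938718917/4257578514309120000


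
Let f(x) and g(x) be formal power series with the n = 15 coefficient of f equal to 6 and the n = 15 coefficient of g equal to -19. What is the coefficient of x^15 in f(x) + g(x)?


Addition of formal power series is termwise.
The coefficient of x^15 in f + g = 6 + -19
= -13

-13


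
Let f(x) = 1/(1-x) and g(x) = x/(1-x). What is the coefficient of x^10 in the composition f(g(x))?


First simplify the composition: f(g(x)) = 1/(1 - x/(1-x)) = (1-x)/((1-x) - x) = (1-x)/(1-2x).
Now extract the coefficient. Write (1-x)/(1-2x) = 1/(1-2x) - x/(1-2x).
The coefficient of x^n in 1/(1-2x) is 2^n, and in x/(1-2x) is 2^(n-1) (for n >= 1).
So the coefficient of x^10 is 2^10 - 2^9 = 1024 - 512 = 512.

512


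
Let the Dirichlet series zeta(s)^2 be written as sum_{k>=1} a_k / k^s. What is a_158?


The Dirichlet convolution of the constant function 1 with itself gives (1 * 1)(k) = sum_{d | k} 1 = d(k), the number of positive divisors of k.
Since zeta(s) = sum_{k>=1} 1/k^s, we have zeta(s)^2 = sum_{k>=1} d(k)/k^s, so a_k = d(k).
For k = 158: the divisors are 1, 2, 79, 158.
Count = 4.

4


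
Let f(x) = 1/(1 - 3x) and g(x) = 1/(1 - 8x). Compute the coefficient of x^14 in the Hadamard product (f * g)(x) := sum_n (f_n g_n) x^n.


f has coefficients f_k = 3^k and g has coefficients g_k = 8^k, so the Hadamard product has coefficient (f*g)_k = 3^k * 8^k = 24^k.
For k = 14: 24^14 = 21035720123168587776.

21035720123168587776


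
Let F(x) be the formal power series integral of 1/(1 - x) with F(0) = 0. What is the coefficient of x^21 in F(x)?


1/(1 - x) = sum_{k>=0} x^k. Integrating termwise and using F(0) = 0 gives
F(x) = sum_{k>=0} x^(k+1) / (k+1) = sum_{m>=1} x^m / m = -ln(1 - x).
So the coefficient of x^21 is 1/21 = 1/21.

1/21


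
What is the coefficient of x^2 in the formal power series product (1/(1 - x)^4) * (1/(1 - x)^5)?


Combine the factors: (1/(1 - x)^4) * (1/(1 - x)^5) = 1/(1 - x)^9.
Then use 1/(1 - x)^r = sum_{k>=0} C(k + r - 1, r - 1) x^k with r = 9 and k = 2:
C(10, 8) = 45.

45


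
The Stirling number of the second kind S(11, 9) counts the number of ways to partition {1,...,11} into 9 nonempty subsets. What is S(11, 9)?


Using the explicit formula S(n,k) = (1/k!) sum_{j=0}^{k} (-1)^(k-j) C(k,j) j^n:
S(11, 9) = 1155
Equivalently, S(n,k) is n! times the coefficient of x^n in the EGF (e^x - 1)^k / k!.

1155


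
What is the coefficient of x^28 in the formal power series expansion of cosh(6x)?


The Maclaurin series is cosh(t) = sum_{m>=0} t^(2m) / (2m)!, so substituting t = 6x, only even powers of x are nonzero, with coefficient of x^(2m) equal to 6^(2m) / (2m)!.
For x^28 the coefficient is 6^28/28! = 6140942214464815497216/304888344611713860501504000000 = 114791256/5699209469078125.

114791256/5699209469078125


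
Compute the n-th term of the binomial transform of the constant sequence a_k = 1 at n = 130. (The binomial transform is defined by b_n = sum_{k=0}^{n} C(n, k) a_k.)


With a_k = 1 for all k, b_n = sum_{k=0}^{n} C(n, k) = 2^n by the binomial theorem.
For n = 130: 2^130 = 1361129467683753853853498429727072845824.

1361129467683753853853498429727072845824


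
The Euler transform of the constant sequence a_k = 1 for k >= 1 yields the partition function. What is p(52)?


The Euler transform converts the sequence a_k = 1 into the number of integer partitions.
Using the recurrence or dynamic programming:
p(52) = 281589

281589


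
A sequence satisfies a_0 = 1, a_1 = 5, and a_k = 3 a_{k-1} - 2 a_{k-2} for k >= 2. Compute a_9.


The characteristic equation is t^2 - 3 t + 2 = 0, with roots r_1 = 2 and r_2 = 1 (so c_1 = r_1 + r_2, c_2 = -r_1 r_2 as required).
One can use the closed form a_n = A r_1^n + B r_2^n, but direct iteration is more reliable:
a_0 = 1, a_1 = 5, a_2 = 13, a_3 = 29, a_4 = 61, a_5 = 125, a_6 = 253, a_7 = 509, a_8 = 1021, a_9 = 2045.
So a_9 = 2045.

2045


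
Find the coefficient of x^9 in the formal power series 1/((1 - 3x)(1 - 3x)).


By partial fractions or Cauchy convolution:
The coefficient equals sum_{k=0}^{9} 3^k * 3^(9-k).
= 196830

196830


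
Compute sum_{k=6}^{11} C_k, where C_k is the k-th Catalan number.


C_6 through C_11: 132, 429, 1430, 4862, 16796, 58786
Sum = 132 + 429 + 1430 + 4862 + 16796 + 58786
= 82435

82435


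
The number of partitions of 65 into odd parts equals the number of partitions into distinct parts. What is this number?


Computing partitions of 65 into odd parts (1, 3, 5, ...):
Using the generating function prod_{k>=0} 1/(1-x^(2k+1)),
the count is 18200

18200


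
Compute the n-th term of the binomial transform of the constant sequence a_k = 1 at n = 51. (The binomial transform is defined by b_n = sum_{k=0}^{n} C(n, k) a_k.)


With a_k = 1 for all k, b_n = sum_{k=0}^{n} C(n, k) = 2^n by the binomial theorem.
For n = 51: 2^51 = 2251799813685248.

2251799813685248


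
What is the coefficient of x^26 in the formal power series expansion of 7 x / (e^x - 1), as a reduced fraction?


The exponential generating function for Bernoulli numbers is
x / (e^x - 1) = sum_{k>=0} B_k x^k / k!.
So the coefficient of x^26 in 7 x / (e^x - 1) is 7 B_26 / 26!.
Computing: B_26 = 8553103/6, 26! = 403291461126605635584000000, giving
7 * 8553103/6 / 403291461126605635584000000 = 657931/26590645788567404544000000.

657931/26590645788567404544000000


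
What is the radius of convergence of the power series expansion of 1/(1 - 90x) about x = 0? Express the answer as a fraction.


Expanding 1/(1 - 90x) = sum_{k>=0} 90^k x^k, the series converges when |90x| < 1, i.e., |x| < 1/90.
So the radius of convergence is 1/90 = 1/90.

1/90


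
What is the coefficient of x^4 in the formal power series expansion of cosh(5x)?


The Maclaurin series is cosh(t) = sum_{m>=0} t^(2m) / (2m)!, so substituting t = 5x, only even powers of x are nonzero, with coefficient of x^(2m) equal to 5^(2m) / (2m)!.
For x^4 the coefficient is 5^4/4! = 625/24 = 625/24.

625/24


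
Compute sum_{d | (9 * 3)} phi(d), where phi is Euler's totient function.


First, 9 * 3 = 27. One classical identity is sum_{d | n} phi(d) = n (each k in [1, n] has a unique gcd with n, and among the k's with gcd(k, n) = n/d there are phi(d) of them). So the sum equals 27. We also verify directly:
Divisors of 27: 1, 3, 9, 27.
phi values: 1, 2, 6, 18.
Sum = 27.

27


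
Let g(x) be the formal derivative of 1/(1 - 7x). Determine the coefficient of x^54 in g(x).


Differentiate termwise: d/dx sum_{k>=0} 7^k x^k = sum_{k>=1} k 7^k x^(k-1) = sum_{j>=0} (j+1) 7^(j+1) x^j.
Equivalently, d/dx [1/(1 - 7x)] = 7/(1 - 7x)^2.
For j = 54: 55 * 7^55 = 55 * 30226801971775055948247051683954096612865741943 = 1662474108447628077153587842617475313707615806865.

1662474108447628077153587842617475313707615806865


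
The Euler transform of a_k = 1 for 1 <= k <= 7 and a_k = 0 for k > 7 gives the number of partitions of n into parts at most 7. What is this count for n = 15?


Partitions of 15 into parts at most 7:
Using generating function (1-x)^(-1)(1-x^2)^(-1)...(1-x^7)^(-1),
the coefficient of x^15 = 131

131


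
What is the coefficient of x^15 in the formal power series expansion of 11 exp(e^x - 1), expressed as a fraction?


exp(e^x - 1) is the exponential generating function for the Bell numbers Bell_k: exp(e^x - 1) = sum_{k>=0} Bell_k x^k / k!.
So the coefficient of x^15 in 11 exp(e^x - 1) is 11 Bell_15 / 15!.
Computing: Bell_15 = 1382958545 and 15! = 1307674368000, giving
11 * 1382958545/1307674368000 = 276591709/23775897600.

276591709/23775897600


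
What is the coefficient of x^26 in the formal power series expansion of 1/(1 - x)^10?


The negative binomial / multiset identity is
1/(1 - x)^r = sum_{k>=0} C(k + r - 1, r - 1) x^k.
Here r = 10 and k = 26, so the coefficient is
C(26 + 9, 9) = C(35, 9)
= 70607460

70607460


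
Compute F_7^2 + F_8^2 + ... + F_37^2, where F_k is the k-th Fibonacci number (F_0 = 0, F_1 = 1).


There is a standard identity sum_{k=0}^{N} F_k^2 = F_N * F_{N+1} (proved inductively from the telescoping relation F_k^2 = F_k F_{k+1} - F_{k-1} F_k). Then
sum_{k=7}^{37} F_k^2 = F_37 F_38 - F_6 F_7.
Computing: F_37 = 24157817, F_38 = 39088169, F_6 = 8, F_7 = 13.
Sum = 24157817 * 39088169 - 8 * 13 = 944284833566969.

944284833566969


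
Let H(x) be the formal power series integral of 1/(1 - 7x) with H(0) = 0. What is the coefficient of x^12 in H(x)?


1/(1 - 7x) = sum_{k>=0} 7^k x^k. Integrating termwise with H(0) = 0:
H(x) = sum_{k>=0} 7^k x^(k+1) / (k+1) = sum_{m>=1} 7^(m-1) x^m / m.
For m = 12: 7^11/12 = 1977326743/12 = 1977326743/12.

1977326743/12


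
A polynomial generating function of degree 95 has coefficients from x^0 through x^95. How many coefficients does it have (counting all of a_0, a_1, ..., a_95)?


A polynomial of degree 95 takes the form a_0 + a_1 x + ... + a_95 x^95.
The number of coefficients is 95 + 1 = 96.

96


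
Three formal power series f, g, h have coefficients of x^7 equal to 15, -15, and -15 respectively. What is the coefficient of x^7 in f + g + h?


Series addition is componentwise:
15 + -15 + -15
= -15

-15


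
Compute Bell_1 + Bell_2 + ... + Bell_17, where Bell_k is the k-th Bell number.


Recall Bell_k counts set partitions of a k-set (with Bell_0 = 1 by convention).
Bell_1 through Bell_17: 1, 2, 5, 15, 52, 203, 877, 4140, 21147, 115975, 678570, 4213597, 27644437, 190899322, 1382958545, 10480142147, 82864869804
Sum = 1 + 2 + 5 + 15 + 52 + 203 + 877 + 4140 + 21147 + 115975 + 678570 + 4213597 + 27644437 + 190899322 + 1382958545 + 10480142147 + 82864869804 = 94951548839.

94951548839


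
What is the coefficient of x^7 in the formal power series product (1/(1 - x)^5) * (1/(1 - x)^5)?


Combine the factors: (1/(1 - x)^5) * (1/(1 - x)^5) = 1/(1 - x)^10.
Then use 1/(1 - x)^r = sum_{k>=0} C(k + r - 1, r - 1) x^k with r = 10 and k = 7:
C(16, 9) = 11440.

11440


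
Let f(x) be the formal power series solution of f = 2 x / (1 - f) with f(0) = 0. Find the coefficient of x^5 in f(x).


Apply Lagrange inversion: f = 2 x * phi(f) with phi(t) = 1/(1 - t), so
[x^n] f = 2^n * (1/n) [t^(n-1)] phi(t)^n = 2^n * (1/n) [t^(n-1)] (1 - t)^(-n) = 2^n * (1/n) C(2n - 2, n - 1) = 2^n * C_{n-1}.
For n = 5: C_4 = C(8, 4) / 5 = 70/5 = 14.
With the 2^5 = 32 factor, the coefficient is 32 * 14 = 448.

448


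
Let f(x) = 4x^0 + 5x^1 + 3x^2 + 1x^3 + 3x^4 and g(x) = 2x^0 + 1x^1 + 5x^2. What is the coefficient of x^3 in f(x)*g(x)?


Cauchy product at x^3:
5*5 + 3*1 + 1*2
= 30

30


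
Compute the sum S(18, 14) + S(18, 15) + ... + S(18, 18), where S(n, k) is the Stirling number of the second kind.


By definition, S(n, k) counts partitions of an n-set into exactly k nonempty blocks.
Computing row n = 18 for k = 14..18:
S(18, k): 8408778, 367200, 9996, 153, 1
Sum = 8786128.

8786128


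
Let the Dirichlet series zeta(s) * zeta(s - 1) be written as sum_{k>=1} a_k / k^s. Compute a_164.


Convolution gives a_k = sum_{d | k} d * 1 = sum_{d | k} d = sigma(k), the sum of positive divisors of k.
For k = 164, the divisors are 1, 2, 4, 41, 82, 164, so
sigma(164) = 1 + 2 + 4 + 41 + 82 + 164 = 294.

294


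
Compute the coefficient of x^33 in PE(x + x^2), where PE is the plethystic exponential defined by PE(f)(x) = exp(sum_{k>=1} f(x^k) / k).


With f(x) = x + x^2, the exponent is sum_{k>=1} (x^k + x^(2k)) / k = -ln(1 - x) - ln(1 - x^2). Exponentiating:
PE(x + x^2) = 1 / ((1 - x)(1 - x^2)).
This is the generating function for partitions of n into parts of size 1 or 2. The number of 2's can be any j in 0..16, and the rest are 1's, so
[x^33] = floor(33/2) + 1 = 17.

17


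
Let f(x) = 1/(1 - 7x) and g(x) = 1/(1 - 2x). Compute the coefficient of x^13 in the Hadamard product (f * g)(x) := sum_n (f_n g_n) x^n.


f has coefficients f_k = 7^k and g has coefficients g_k = 2^k, so the Hadamard product has coefficient (f*g)_k = 7^k * 2^k = 14^k.
For k = 13: 14^13 = 793714773254144.

793714773254144


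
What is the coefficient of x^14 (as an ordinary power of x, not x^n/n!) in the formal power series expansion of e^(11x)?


The exponential series is e^y = sum_{k>=0} y^k / k!. Substituting y = 11x gives
e^(11x) = sum_{k>=0} 11^k x^k / k!.
So the coefficient of x^n is a^n/n! with a = 11, n = 14:
11^14 / 14! = 379749833583241/87178291200 = 34522712143931/7925299200

34522712143931/7925299200


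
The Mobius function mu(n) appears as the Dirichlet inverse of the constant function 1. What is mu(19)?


19 = 19 (all distinct primes).
mu(19) = (-1)^1 = -1

-1


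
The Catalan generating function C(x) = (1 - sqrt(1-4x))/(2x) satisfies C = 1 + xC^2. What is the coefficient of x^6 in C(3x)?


Substituting x -> 3x scales the n-th coefficient by 3^n, so [x^6] C(3x) = 3^6 * C_6.
C_6 = C(2*6, 6)/(7) = 924/7 = 132.
So 3^6 * 132 = 729 * 132 = 96228.

96228


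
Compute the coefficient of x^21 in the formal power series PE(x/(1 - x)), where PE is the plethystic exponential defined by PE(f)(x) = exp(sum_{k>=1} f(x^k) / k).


For f(x) = x/(1 - x) we have
sum_{k>=1} f(x^k) / k = sum_{k>=1} (1/k) * x^k / (1 - x^k) = sum_{k, m >= 1} x^(k m) / k,
which after exponentiating simplifies to
PE(x/(1 - x)) = prod_{k>=1} 1 / (1 - x^k).
This is the generating function for the partition function p(n), so the coefficient of x^21 is p(21).
Computing p(21) by dynamic programming over parts 1, 2, ..., 21: p(21) = 792.

792


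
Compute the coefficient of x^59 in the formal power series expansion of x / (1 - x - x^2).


Let f(x) = sum_{k>=0} a_k x^k. Multiplying f(x) * (1 - x - x^2) = x and matching coefficients gives a_0 = 0, a_1 = 1, and a_k = a_{k-1} + a_{k-2} for k >= 2. These are the Fibonacci numbers F_k.
Iterating from F_0 = 0, F_1 = 1:
F_0=0, F_1=1, F_2=1, F_3=2, F_4=3, F_5=5, F_6=8, F_7=13, F_8=21, F_9=34, ...
F_59 = 956722026041.

956722026041


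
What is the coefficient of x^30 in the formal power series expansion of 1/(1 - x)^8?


The negative binomial / multiset identity is
1/(1 - x)^r = sum_{k>=0} C(k + r - 1, r - 1) x^k.
Here r = 8 and k = 30, so the coefficient is
C(30 + 7, 7) = C(37, 7)
= 10295472

10295472


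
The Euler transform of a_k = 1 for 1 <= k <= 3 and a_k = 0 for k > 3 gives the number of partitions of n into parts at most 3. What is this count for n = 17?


Partitions of 17 into parts at most 3:
Using generating function (1-x)^(-1)(1-x^2)^(-1)(1-x^3)^(-1),
the coefficient of x^17 = 33

33


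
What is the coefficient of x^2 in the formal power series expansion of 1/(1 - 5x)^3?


The general identity 1/(1 - c x)^r = sum_{k>=0} c^k C(k + r - 1, r - 1) x^k follows by substituting y = c x into 1/(1 - y)^r = sum_{k>=0} C(k + r - 1, r - 1) y^k.
For c = 5, r = 3, k = 2:
5^2 * C(4, 2) = 25 * 6 = 150.

150


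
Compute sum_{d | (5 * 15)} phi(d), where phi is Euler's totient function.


First, 5 * 15 = 75. One classical identity is sum_{d | n} phi(d) = n (each k in [1, n] has a unique gcd with n, and among the k's with gcd(k, n) = n/d there are phi(d) of them). So the sum equals 75. We also verify directly:
Divisors of 75: 1, 3, 5, 15, 25, 75.
phi values: 1, 2, 4, 8, 20, 40.
Sum = 75.

75


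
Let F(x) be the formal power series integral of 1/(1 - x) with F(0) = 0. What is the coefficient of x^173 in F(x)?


1/(1 - x) = sum_{k>=0} x^k. Integrating termwise and using F(0) = 0 gives
F(x) = sum_{k>=0} x^(k+1) / (k+1) = sum_{m>=1} x^m / m = -ln(1 - x).
So the coefficient of x^173 is 1/173 = 1/173.

1/173


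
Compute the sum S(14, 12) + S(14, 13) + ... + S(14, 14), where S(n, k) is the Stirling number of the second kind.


By definition, S(n, k) counts partitions of an n-set into exactly k nonempty blocks.
Computing row n = 14 for k = 12..14:
S(14, k): 3367, 91, 1
Sum = 3459.

3459


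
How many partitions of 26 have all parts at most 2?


Using the generating function (1-x)^(-1)(1-x^2)^(-1),
the coefficient of x^26 counts these restricted partitions.
Result = 14

14


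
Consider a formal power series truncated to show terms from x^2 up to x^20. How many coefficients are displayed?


From x^2 to x^20 inclusive, the count is 20 - 2 + 1 = 19.

19


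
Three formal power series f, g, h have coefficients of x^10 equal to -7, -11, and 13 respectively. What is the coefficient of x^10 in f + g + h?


Series addition is componentwise:
-7 + -11 + 13
= -5

-5


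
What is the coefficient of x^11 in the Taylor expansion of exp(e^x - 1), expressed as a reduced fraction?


exp(e^x - 1) = sum_{k>=0} Bell_k x^k / k!, where Bell_k is the k-th Bell number.
So the coefficient of x^11 is Bell_11 / 11!.
Computing: Bell_11 = 678570 and 11! = 39916800, giving
678570/39916800 = 22619/1330560.

22619/1330560


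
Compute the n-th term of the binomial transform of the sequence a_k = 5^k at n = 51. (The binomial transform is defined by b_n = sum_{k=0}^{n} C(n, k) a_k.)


With a_k = 5^k, b_n = sum_{k=0}^{n} C(n, k) 5^k = (1 + 5)^n by the binomial theorem.
For n = 51: (1 + 5)^51 = 6^51 = 4849687664788584363858837602739217760256.

4849687664788584363858837602739217760256


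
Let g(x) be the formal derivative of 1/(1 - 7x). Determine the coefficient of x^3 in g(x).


Differentiate termwise: d/dx sum_{k>=0} 7^k x^k = sum_{k>=1} k 7^k x^(k-1) = sum_{j>=0} (j+1) 7^(j+1) x^j.
Equivalently, d/dx [1/(1 - 7x)] = 7/(1 - 7x)^2.
For j = 3: 4 * 7^4 = 4 * 2401 = 9604.

9604


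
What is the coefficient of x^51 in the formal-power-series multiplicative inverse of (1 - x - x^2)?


Let the inverse be f(x) = sum_{k>=0} a_k x^k. From f(x) * (1 - x - x^2) = 1 and matching coefficients:
 x^0: a_0 = 1.
 x^1: a_1 - a_0 = 0, so a_1 = 1.
 x^k (k >= 2): a_k - a_{k-1} - a_{k-2} = 0, i.e. a_k = a_{k-1} + a_{k-2}.
This is the Fibonacci-type recurrence shifted so that a_0 = a_1 = 1.
Iterating: a_0=1, a_1=1, a_2=2, a_3=3, a_4=5, a_5=8, a_6=13, a_7=21, a_8=34, a_9=55, ...
a_51 = 32951280099.

32951280099


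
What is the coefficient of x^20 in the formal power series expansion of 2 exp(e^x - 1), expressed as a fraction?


exp(e^x - 1) is the exponential generating function for the Bell numbers Bell_k: exp(e^x - 1) = sum_{k>=0} Bell_k x^k / k!.
So the coefficient of x^20 in 2 exp(e^x - 1) is 2 Bell_20 / 20!.
Computing: Bell_20 = 51724158235372 and 20! = 2432902008176640000, giving
2 * 51724158235372/2432902008176640000 = 263898766507/6206382673920000.

263898766507/6206382673920000


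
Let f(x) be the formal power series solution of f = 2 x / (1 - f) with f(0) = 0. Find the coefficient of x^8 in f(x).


Apply Lagrange inversion: f = 2 x * phi(f) with phi(t) = 1/(1 - t), so
[x^n] f = 2^n * (1/n) [t^(n-1)] phi(t)^n = 2^n * (1/n) [t^(n-1)] (1 - t)^(-n) = 2^n * (1/n) C(2n - 2, n - 1) = 2^n * C_{n-1}.
For n = 8: C_7 = C(14, 7) / 8 = 3432/8 = 429.
With the 2^8 = 256 factor, the coefficient is 256 * 429 = 109824.

109824


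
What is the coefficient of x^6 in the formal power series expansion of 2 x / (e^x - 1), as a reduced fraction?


The exponential generating function for Bernoulli numbers is
x / (e^x - 1) = sum_{k>=0} B_k x^k / k!.
So the coefficient of x^6 in 2 x / (e^x - 1) is 2 B_6 / 6!.
Computing: B_6 = 1/42, 6! = 720, giving
2 * 1/42 / 720 = 1/15120.

1/15120


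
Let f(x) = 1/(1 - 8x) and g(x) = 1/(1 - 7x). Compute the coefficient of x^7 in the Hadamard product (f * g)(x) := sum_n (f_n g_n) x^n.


f has coefficients f_k = 8^k and g has coefficients g_k = 7^k, so the Hadamard product has coefficient (f*g)_k = 8^k * 7^k = 56^k.
For k = 7: 56^7 = 1727094849536.

1727094849536


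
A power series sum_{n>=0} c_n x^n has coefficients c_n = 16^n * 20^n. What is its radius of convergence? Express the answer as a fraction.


By the root test (Cauchy-Hadamard), the radius is R = 1 / limsup_n |c_n|^(1/n).
Here |c_n|^(1/n) = (16^n * 20^n)^(1/n) = 16 * 20 = 320 for all n.
So R = 1/320 = 1/320.

1/320


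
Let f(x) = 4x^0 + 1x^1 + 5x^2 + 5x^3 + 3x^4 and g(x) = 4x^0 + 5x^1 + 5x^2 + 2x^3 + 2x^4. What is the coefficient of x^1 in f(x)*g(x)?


Cauchy product at x^1:
4*5 + 1*4
= 24

24


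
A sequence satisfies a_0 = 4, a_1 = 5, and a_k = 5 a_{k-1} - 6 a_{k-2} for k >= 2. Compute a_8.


The characteristic equation is t^2 - 5 t + 6 = 0, with roots r_1 = 3 and r_2 = 2 (so c_1 = r_1 + r_2, c_2 = -r_1 r_2 as required).
One can use the closed form a_n = A r_1^n + B r_2^n, but direct iteration is more reliable:
a_0 = 4, a_1 = 5, a_2 = 1, a_3 = -25, a_4 = -131, a_5 = -505, a_6 = -1739, a_7 = -5665, a_8 = -17891.
So a_8 = -17891.

-17891


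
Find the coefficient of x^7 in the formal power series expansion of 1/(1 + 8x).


Write 1/(1 + c x) = 1/(1 - (-c) x) and apply the geometric-series identity
1/(1 - y) = sum_{k>=0} y^k to get 1/(1 + c x) = sum_{k>=0} (-c)^k x^k.
So the coefficient of x^k is (-c)^k = (-1)^k * c^k.
Here c = 8 and k = 7:
(-8)^7 = -1 * 2097152 = -2097152

-2097152


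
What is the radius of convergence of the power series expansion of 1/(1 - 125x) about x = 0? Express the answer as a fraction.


Expanding 1/(1 - 125x) = sum_{k>=0} 125^k x^k, the series converges when |125x| < 1, i.e., |x| < 1/125.
So the radius of convergence is 1/125 = 1/125.

1/125


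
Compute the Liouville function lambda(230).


The Liouville function is lambda(k) = (-1)^Omega(k), where Omega(k) counts the prime factors of k with multiplicity.
Factoring: 230 = 2 * 5 * 23, so Omega(230) = 3.
lambda(230) = (-1)^3 = -1.

-1


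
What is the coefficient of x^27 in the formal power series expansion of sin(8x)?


The Maclaurin series is sin(t) = sum_{k>=0} (-1)^k t^(2k+1) / (2k+1)!, so substituting t = 8x, only odd powers of x are nonzero, with coefficient of x^(2k+1) equal to (-1)^k 8^(2k+1) / (2k+1)!.
Write 27 = 2*13 + 1, giving the coefficient (-1)^13 * 8^27 / 27! = -2417851639229258349412352/10888869450418352160768000000 = -288230376151711744/1298054391195577640625.

-288230376151711744/1298054391195577640625


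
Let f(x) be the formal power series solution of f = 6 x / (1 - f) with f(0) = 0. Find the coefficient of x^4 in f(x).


Apply Lagrange inversion: f = 6 x * phi(f) with phi(t) = 1/(1 - t), so
[x^n] f = 6^n * (1/n) [t^(n-1)] phi(t)^n = 6^n * (1/n) [t^(n-1)] (1 - t)^(-n) = 6^n * (1/n) C(2n - 2, n - 1) = 6^n * C_{n-1}.
For n = 4: C_3 = C(6, 3) / 4 = 20/4 = 5.
With the 6^4 = 1296 factor, the coefficient is 1296 * 5 = 6480.

6480


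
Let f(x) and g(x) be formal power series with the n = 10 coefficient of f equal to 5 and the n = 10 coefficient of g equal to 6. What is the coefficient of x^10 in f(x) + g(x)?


Addition of formal power series is termwise.
The coefficient of x^10 in f + g = 5 + 6
= 11

11


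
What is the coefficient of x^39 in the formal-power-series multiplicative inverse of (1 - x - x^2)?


Let the inverse be f(x) = sum_{k>=0} a_k x^k. From f(x) * (1 - x - x^2) = 1 and matching coefficients:
 x^0: a_0 = 1.
 x^1: a_1 - a_0 = 0, so a_1 = 1.
 x^k (k >= 2): a_k - a_{k-1} - a_{k-2} = 0, i.e. a_k = a_{k-1} + a_{k-2}.
This is the Fibonacci-type recurrence shifted so that a_0 = a_1 = 1.
Iterating: a_0=1, a_1=1, a_2=2, a_3=3, a_4=5, a_5=8, a_6=13, a_7=21, a_8=34, a_9=55, ...
a_39 = 102334155.

102334155


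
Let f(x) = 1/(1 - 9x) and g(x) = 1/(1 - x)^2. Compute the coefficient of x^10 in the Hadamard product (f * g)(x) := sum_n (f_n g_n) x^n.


f has coefficients f_k = 9^k. For g = 1/(1 - x)^2 the coefficient is g_k = C(k + 1, 1) = k + 1. The Hadamard coefficient is (f * g)_k = 9^k * (k + 1).
For k = 10: 9^10 * 11 = 3486784401 * 11 = 38354628411.

38354628411


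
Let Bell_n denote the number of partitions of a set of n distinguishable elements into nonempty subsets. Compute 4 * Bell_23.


Bell_23 can be computed from the Bell triangle or from Dobinski's identity Bell_n = (1/e) * sum_{k>=0} k^n / k!.
Computing Bell_23 = 44152005855084346.
Then 4 * 44152005855084346 = 176608023420337384.

176608023420337384


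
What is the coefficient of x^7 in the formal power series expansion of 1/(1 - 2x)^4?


The general identity 1/(1 - c x)^r = sum_{k>=0} c^k C(k + r - 1, r - 1) x^k follows by substituting y = c x into 1/(1 - y)^r = sum_{k>=0} C(k + r - 1, r - 1) y^k.
For c = 2, r = 4, k = 7:
2^7 * C(10, 3) = 128 * 120 = 15360.

15360


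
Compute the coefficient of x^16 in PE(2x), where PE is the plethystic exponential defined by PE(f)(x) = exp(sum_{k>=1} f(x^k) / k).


With f(x) = 2x, the exponent is sum_{k>=1} 2 x^k / k = 2 * (-ln(1 - x)). Exponentiating:
PE(2x) = exp(-2 ln(1 - x)) = 1/(1 - x)^2.
By the negative binomial expansion, [x^n] 1/(1 - x)^2 = C(n + 1, 1).
For n = 16: C(17, 1) = 17.

17


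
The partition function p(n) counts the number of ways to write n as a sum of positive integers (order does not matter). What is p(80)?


Using the generating function prod_{k>=1} 1/(1-x^k), we compute p(80).
By dynamic programming over parts 1 through 80:
p(80) = 15796476

15796476


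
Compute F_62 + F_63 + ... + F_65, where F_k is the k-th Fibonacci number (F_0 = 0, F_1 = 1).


Use the identity sum_{k=0}^{N} F_k = F_{N+2} - 1 (which follows from F_{k+2} - F_{k+1} = F_k). Then
sum_{k=62}^{65} F_k = (F_{67} - 1) - (F_{63} - 1) = F_{67} - F_{63}.
Computing: F_{67} = 44945570212853, F_{63} = 6557470319842, so
Sum = 44945570212853 - 6557470319842 = 38388099893011.

38388099893011


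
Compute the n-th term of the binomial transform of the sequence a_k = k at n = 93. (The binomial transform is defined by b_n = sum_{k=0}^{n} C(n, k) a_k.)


With a_k = k, b_n = sum_{k=0}^{n} C(n, k) k. Using k * C(n, k) = n * C(n-1, k-1) gives b_n = n * sum_{k>=1} C(n-1, k-1) = n * 2^(n-1).
For n = 93: 93 * 2^92 = 93 * 4951760157141521099596496896 = 460513694614161462262474211328.

460513694614161462262474211328


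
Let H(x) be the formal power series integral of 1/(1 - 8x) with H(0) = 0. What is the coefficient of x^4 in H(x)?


1/(1 - 8x) = sum_{k>=0} 8^k x^k. Integrating termwise with H(0) = 0:
H(x) = sum_{k>=0} 8^k x^(k+1) / (k+1) = sum_{m>=1} 8^(m-1) x^m / m.
For m = 4: 8^3/4 = 512/4 = 128.

128


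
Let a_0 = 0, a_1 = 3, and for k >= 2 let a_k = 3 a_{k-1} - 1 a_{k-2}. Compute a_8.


Iterating the recurrence forward:
a_0 = 0
a_1 = 3
a_2 = 3*3 - 1*0 = 9
a_3 = 3*9 - 1*3 = 24
a_4 = 3*24 - 1*9 = 63
a_5 = 3*63 - 1*24 = 165
a_6 = 3*165 - 1*63 = 432
a_7 = 3*432 - 1*165 = 1131
a_8 = 3*1131 - 1*432 = 2961
So a_8 = 2961.

2961


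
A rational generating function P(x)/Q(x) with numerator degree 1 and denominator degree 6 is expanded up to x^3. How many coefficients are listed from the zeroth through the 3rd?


Expanding up to x^3 gives the coefficients for x^0, x^1, ..., x^3.
That is 3 + 1 = 4 coefficients in total.

4


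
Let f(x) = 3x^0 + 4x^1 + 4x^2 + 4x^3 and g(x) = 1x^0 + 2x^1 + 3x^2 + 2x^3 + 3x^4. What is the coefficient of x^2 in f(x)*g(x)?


Cauchy product at x^2:
3*3 + 4*2 + 4*1
= 21

21


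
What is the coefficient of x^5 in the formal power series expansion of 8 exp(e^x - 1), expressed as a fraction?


exp(e^x - 1) is the exponential generating function for the Bell numbers Bell_k: exp(e^x - 1) = sum_{k>=0} Bell_k x^k / k!.
So the coefficient of x^5 in 8 exp(e^x - 1) is 8 Bell_5 / 5!.
Computing: Bell_5 = 52 and 5! = 120, giving
8 * 52/120 = 52/15.

52/15


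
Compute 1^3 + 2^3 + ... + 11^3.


This power sum has a closed form given by Faulhaber's formula
sum_{k=1}^{m} k^p = (1 / (p + 1)) * sum_{j=0}^{p} C(p + 1, j) B_j m^(p + 1 - j),
but for small m direct computation is fastest:
1 + 8 + 27 + 64 + 125 + 216 + 343 + 512 + 729 + 1000 + 1331 = 4356.

4356


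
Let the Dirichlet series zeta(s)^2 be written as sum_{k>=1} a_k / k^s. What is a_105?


The Dirichlet convolution of the constant function 1 with itself gives (1 * 1)(k) = sum_{d | k} 1 = d(k), the number of positive divisors of k.
Since zeta(s) = sum_{k>=1} 1/k^s, we have zeta(s)^2 = sum_{k>=1} d(k)/k^s, so a_k = d(k).
For k = 105: the divisors are 1, 3, 5, 7, 15, 21, 35, 105.
Count = 8.

8


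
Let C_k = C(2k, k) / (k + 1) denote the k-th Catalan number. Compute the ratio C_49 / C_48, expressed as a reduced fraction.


Using C_k = (2k)! / (k! (k+1)!), the ratio C_{k+1}/C_k simplifies to
C_{k+1}/C_k = [(2k+2)! / ((k+1)! (k+2)!)] * [k! (k+1)! / (2k)!]
 = (2k+2)(2k+1) / ((k+1)(k+2)) = 2(2k+1) / (k+2).
For k = 48: 2(2*48 + 1) / (48 + 2) = 194/50 = 97/25.

97/25


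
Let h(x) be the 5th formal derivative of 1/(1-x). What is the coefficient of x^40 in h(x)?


Differentiating 5 times: d^5/dx^5 [1/(1-x)] = 5!/(1-x)^6.
The expansion 1/(1-x)^6 = sum_{k>=0} C(k+5, 5) x^k, so the coefficient of x^n in 5!/(1-x)^6 is 5! * C(n+5, 5).
For n = 40: 120 * C(45, 5) = 120 * 1221759 = 146611080

146611080


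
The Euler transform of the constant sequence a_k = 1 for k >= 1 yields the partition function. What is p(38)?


The Euler transform converts the sequence a_k = 1 into the number of integer partitions.
Using the recurrence or dynamic programming:
p(38) = 26015

26015


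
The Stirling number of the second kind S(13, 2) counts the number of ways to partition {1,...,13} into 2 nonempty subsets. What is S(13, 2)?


Using the explicit formula S(n,k) = (1/k!) sum_{j=0}^{k} (-1)^(k-j) C(k,j) j^n:
S(13, 2) = 4095
Equivalently, S(n,k) is n! times the coefficient of x^n in the EGF (e^x - 1)^k / k!.

4095


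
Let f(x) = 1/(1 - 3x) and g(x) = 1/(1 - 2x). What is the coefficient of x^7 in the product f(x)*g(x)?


The coefficient of x^n in f*g is the Cauchy product: sum_{k=0}^{n} a^k * b^(n-k).
With a=3, b=2, n=7:
sum_{k=0}^{7} 3^k * 2^(7-k)
= 6305

6305


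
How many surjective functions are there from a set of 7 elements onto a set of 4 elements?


By inclusion-exclusion on which target elements are missed, the number of surjections from an n-set onto a k-set is
surj(n, k) = sum_{j=0}^{k} (-1)^j C(k, j) (k - j)^n.
Equivalently surj(n, k) = k! * S(n, k), where S(n, k) is the Stirling number of the second kind.
For n = 7, k = 4:
S(7, 4) = 350, so
surj = 4! * 350 = 24 * 350 = 8400.

8400


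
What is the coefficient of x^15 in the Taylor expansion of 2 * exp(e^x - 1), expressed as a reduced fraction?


exp(e^x - 1) = sum_{k>=0} Bell_k x^k / k!, where Bell_k is the k-th Bell number.
So the coefficient of x^15 is 2 * Bell_15 / 15!.
Computing: Bell_15 = 1382958545 and 15! = 1307674368000, giving
2 * 1382958545/1307674368000 = 276591709/130767436800.

276591709/130767436800


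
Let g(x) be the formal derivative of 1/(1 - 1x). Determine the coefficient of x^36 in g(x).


Differentiate termwise: d/dx sum_{k>=0} 1^k x^k = sum_{k>=1} k 1^k x^(k-1) = sum_{j>=0} (j+1) 1^(j+1) x^j.
Equivalently, d/dx [1/(1 - 1x)] = 1/(1 - 1x)^2.
For j = 36: 37 * 1^37 = 37 * 1 = 37.

37


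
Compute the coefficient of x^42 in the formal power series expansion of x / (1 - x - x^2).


Let f(x) = sum_{k>=0} a_k x^k. Multiplying f(x) * (1 - x - x^2) = x and matching coefficients gives a_0 = 0, a_1 = 1, and a_k = a_{k-1} + a_{k-2} for k >= 2. These are the Fibonacci numbers F_k.
Iterating from F_0 = 0, F_1 = 1:
F_0=0, F_1=1, F_2=1, F_3=2, F_4=3, F_5=5, F_6=8, F_7=13, F_8=21, F_9=34, ...
F_42 = 267914296.

267914296
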